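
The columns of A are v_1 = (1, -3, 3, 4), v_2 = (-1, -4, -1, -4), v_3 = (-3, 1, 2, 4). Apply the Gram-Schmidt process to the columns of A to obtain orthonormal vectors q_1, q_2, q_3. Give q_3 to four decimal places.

q_1 = v_1/‖v_1‖ = (1, -3, 3, 4)/5.9161 = (0.1690, -0.5071, 0.5071, 0.6761).
r_{12} = q_1·v_2 = -1.3522.
u_2 = v_2 + 1.3522·q_1 = (-0.7714, -4.6857, -0.3143, -3.0857).
‖u_2‖ = 5.6720, so q_2 = (-0.1360, -0.8261, -0.0554, -0.5440).
r_{13} = q_1·v_3 = 2.7045; r_{23} = q_2·v_3 = -2.7050.
u_3 = v_3 − 2.7045·q_1 + 2.7050·q_2 = (-3.8250, 0.1368, 0.4787, 0.6998).
‖u_3‖ = 3.9203, so q_3 = (-0.9757, 0.0349, 0.1221, 0.1785).

q_3 = (-0.9757, 0.0349, 0.1221, 0.1785)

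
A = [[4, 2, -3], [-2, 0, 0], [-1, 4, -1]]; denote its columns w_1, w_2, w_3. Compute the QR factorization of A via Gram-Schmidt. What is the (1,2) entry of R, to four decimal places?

r_{12} = 0.8729

w_1 = (4, -2, -1); ‖w_1‖ = 4.5826, so e_1 = (0.8729, -0.4364, -0.2182).
r_{12} = e_1·w_2 = 0.8729.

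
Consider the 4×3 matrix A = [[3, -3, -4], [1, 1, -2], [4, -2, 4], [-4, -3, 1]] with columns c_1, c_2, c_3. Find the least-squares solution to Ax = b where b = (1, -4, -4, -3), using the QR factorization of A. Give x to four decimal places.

q_1 = c_1/‖c_1‖ = (3, 1, 4, -4)/6.4807 = (0.4629, 0.1543, 0.6172, -0.6172).
r_{12} = q_1·c_2 = -0.6172.
u_2 = c_2 + 0.6172·q_1 = (-2.7143, 1.0952, -1.6190, -3.3810).
‖u_2‖ = 4.7559, so q_2 = (-0.5707, 0.2303, -0.3404, -0.7109).
r_{13} = q_1·c_3 = -0.3086; r_{23} = q_2·c_3 = -0.2503.
u_3 = c_3 + 0.3086·q_1 + 0.2503·q_2 = (-4.0000, -1.8947, 4.1053, 0.6316).
‖u_3‖ = 6.0698, so q_3 = (-0.6590, -0.3122, 0.6763, 0.1041).
Qᵀb = (-0.7715, 2.0025, -2.4279).
Back-substitute: x_3 = -2.4279/6.0698 = -0.4000.
x_2 = (2.0025 + 0.2503·(-0.4000))/4.7559 = 0.4000.
x_1 = (-0.7715 + 0.6172·0.4000 + 0.3086·(-0.4000))/6.4807 = -0.1000.

x = (-0.1000, 0.4000, -0.4000)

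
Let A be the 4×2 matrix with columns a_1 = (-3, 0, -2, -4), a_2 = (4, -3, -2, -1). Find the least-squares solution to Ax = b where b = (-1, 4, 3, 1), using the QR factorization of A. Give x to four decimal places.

x = (-0.3536, -0.8138)

a_1 = (-3, 0, -2, -4); ‖a_1‖ = 5.3852, so e_1 = (-0.5571, 0.0000, -0.3714, -0.7428).
e_1·a_2 = (-0.5571)·4 + 0.0000·(-3) + (-0.3714)·(-2) + (-0.7428)·(-1) = -0.7428.
u_2 = a_2 + 0.7428·e_1 = (3.5862, -3.0000, -2.2759, -1.5517).
‖u_2‖ = 5.4266, so e_2 = (0.6609, -0.5528, -0.4194, -0.2859).
Qᵀb = (-1.2999, -4.4163).
Back-substitute: x_2 = -4.4163/5.4266 = -0.8138.
x_1 = (-1.2999 + 0.7428·(-0.8138))/5.3852 = -0.3536.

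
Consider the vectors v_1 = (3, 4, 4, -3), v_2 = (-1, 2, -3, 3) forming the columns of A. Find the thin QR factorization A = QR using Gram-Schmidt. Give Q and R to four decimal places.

e_1 = v_1/‖v_1‖ = (3, 4, 4, -3)/7.0711 = (0.4243, 0.5657, 0.5657, -0.4243).
r_{12} = e_1·v_2 = -2.2627.
u_2 = v_2 + 2.2627·e_1 = (-0.0400, 3.2800, -1.7200, 2.0400).
‖u_2‖ = 4.2285, so e_2 = (-0.0095, 0.7757, -0.4068, 0.4824).

Q = [[0.4243, -0.0095], [0.5657, 0.7757], [0.5657, -0.4068], [-0.4243, 0.4824]], R = [[7.0711, -2.2627], [0.0000, 4.2285]]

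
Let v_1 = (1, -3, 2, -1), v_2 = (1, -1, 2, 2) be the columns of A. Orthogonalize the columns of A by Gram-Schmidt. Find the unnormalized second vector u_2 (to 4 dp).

e_1 = v_1/‖v_1‖ = (1, -3, 2, -1)/3.8730 = (0.2582, -0.7746, 0.5164, -0.2582).
r_{12} = e_1·v_2 = 1.5492.
u_2 = v_2 − 1.5492·e_1 = (0.6000, 0.2000, 1.2000, 2.4000).

u_2 = (0.6000, 0.2000, 1.2000, 2.4000)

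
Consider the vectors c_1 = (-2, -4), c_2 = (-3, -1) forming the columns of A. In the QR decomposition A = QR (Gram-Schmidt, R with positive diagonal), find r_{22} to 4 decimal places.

c_1 = (-2, -4); ‖c_1‖ = 4.4721, so q_1 = (-0.4472, -0.8944).
q_1·c_2 = (-0.4472)·(-3) + (-0.8944)·(-1) = 2.2361.
u_2 = c_2 − 2.2361·q_1 = (-2.0000, 1.0000).
r_{22} = ‖u_2‖ = 2.2361.

r_{22} = 2.2361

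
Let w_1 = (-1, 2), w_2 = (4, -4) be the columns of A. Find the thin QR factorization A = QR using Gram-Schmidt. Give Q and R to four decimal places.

w_1 = (-1, 2); ‖w_1‖ = 2.2361, so e_1 = (-0.4472, 0.8944).
e_1·w_2 = (-0.4472)·4 + 0.8944·(-4) = -5.3666.
u_2 = w_2 + 5.3666·e_1 = (1.6000, 0.8000).
‖u_2‖ = 1.7889, so e_2 = (0.8944, 0.4472).

Q = [[-0.4472, 0.8944], [0.8944, 0.4472]], R = [[2.2361, -5.3666], [0.0000, 1.7889]]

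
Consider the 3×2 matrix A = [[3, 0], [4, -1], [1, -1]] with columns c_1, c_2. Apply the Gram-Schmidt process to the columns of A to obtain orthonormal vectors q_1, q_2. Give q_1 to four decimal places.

c_1 = (3, 4, 1); ‖c_1‖ = 5.0990, so q_1 = (0.5883, 0.7845, 0.1961).

q_1 = (0.5883, 0.7845, 0.1961)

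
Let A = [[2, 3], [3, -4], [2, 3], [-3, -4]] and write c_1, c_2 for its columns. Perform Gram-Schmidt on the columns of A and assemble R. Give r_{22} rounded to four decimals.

r_{22} = 6.6679

c_1 = (2, 3, 2, -3); ‖c_1‖ = 5.0990, so e_1 = (0.3922, 0.5883, 0.3922, -0.5883).
e_1·c_2 = 0.3922·3 + 0.5883·(-4) + 0.3922·3 + (-0.5883)·(-4) = 2.3534.
u_2 = c_2 − 2.3534·e_1 = (2.0769, -5.3846, 2.0769, -2.6154).
r_{22} = ‖u_2‖ = 6.6679.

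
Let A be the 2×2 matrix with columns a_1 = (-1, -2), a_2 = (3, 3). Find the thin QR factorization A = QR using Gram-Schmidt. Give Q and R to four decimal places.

Q = [[-0.4472, 0.8944], [-0.8944, -0.4472]], R = [[2.2361, -4.0249], [0.0000, 1.3416]]

a_1 = (-1, -2); ‖a_1‖ = 2.2361, so q_1 = (-0.4472, -0.8944).
q_1·a_2 = (-0.4472)·3 + (-0.8944)·3 = -4.0249.
u_2 = a_2 + 4.0249·q_1 = (1.2000, -0.6000).
‖u_2‖ = 1.3416, so q_2 = (0.8944, -0.4472).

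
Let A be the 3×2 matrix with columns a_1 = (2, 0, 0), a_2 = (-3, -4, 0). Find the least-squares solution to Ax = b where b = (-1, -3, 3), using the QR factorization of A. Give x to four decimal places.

e_1 = a_1/‖a_1‖ = (2, 0, 0)/2.0000 = (1.0000, 0.0000, 0.0000).
r_{12} = e_1·a_2 = -3.0000.
u_2 = a_2 + 3.0000·e_1 = (0.0000, -4.0000, 0.0000).
‖u_2‖ = 4.0000, so e_2 = (0.0000, -1.0000, 0.0000).
Qᵀb = (-1.0000, 3.0000).
Back-substitute: x_2 = 3.0000/4.0000 = 0.7500.
x_1 = (-1.0000 + 3.0000·0.7500)/2.0000 = 0.6250.

x = (0.6250, 0.7500)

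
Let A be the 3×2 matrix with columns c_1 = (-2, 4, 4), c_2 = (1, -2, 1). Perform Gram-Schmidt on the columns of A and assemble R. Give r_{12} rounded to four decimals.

r_{12} = -1.0000

q_1 = c_1/‖c_1‖ = (-2, 4, 4)/6.0000 = (-0.3333, 0.6667, 0.6667).
r_{12} = q_1·c_2 = -1.0000.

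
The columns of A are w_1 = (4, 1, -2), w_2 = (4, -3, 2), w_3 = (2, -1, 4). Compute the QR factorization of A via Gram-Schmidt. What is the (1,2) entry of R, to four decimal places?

r_{12} = 1.9640

w_1 = (4, 1, -2); ‖w_1‖ = 4.5826, so e_1 = (0.8729, 0.2182, -0.4364).
r_{12} = e_1·w_2 = 1.9640.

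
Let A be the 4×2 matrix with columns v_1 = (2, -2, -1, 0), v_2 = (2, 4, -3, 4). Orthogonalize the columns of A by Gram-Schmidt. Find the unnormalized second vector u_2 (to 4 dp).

v_1 = (2, -2, -1, 0); ‖v_1‖ = 3.0000, so e_1 = (0.6667, -0.6667, -0.3333, 0.0000).
e_1·v_2 = 0.6667·2 + (-0.6667)·4 + (-0.3333)·(-3) + 0.0000·4 = -0.3333.
u_2 = v_2 + 0.3333·e_1 = (2.2222, 3.7778, -3.1111, 4.0000).

u_2 = (2.2222, 3.7778, -3.1111, 4.0000)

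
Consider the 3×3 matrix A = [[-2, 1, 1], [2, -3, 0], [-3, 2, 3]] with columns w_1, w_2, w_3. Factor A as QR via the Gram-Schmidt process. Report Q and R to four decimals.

q_1 = w_1/‖w_1‖ = (-2, 2, -3)/4.1231 = (-0.4851, 0.4851, -0.7276).
r_{12} = q_1·w_2 = -3.3955.
u_2 = w_2 + 3.3955·q_1 = (-0.6471, -1.3529, -0.4706).
‖u_2‖ = 1.5718, so q_2 = (-0.4117, -0.8608, -0.2994).
r_{13} = q_1·w_3 = -2.6679; r_{23} = q_2·w_3 = -1.3098.
u_3 = w_3 + 2.6679·q_1 + 1.3098·q_2 = (-0.8333, 0.1667, 0.6667).
‖u_3‖ = 1.0801, so q_3 = (-0.7715, 0.1543, 0.6172).

Q = [[-0.4851, -0.4117, -0.7715], [0.4851, -0.8608, 0.1543], [-0.7276, -0.2994, 0.6172]], R = [[4.1231, -3.3955, -2.6679], [0.0000, 1.5718, -1.3098], [0.0000, 0.0000, 1.0801]]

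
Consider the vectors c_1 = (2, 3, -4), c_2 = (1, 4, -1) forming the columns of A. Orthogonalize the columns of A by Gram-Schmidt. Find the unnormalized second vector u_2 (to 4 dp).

c_1 = (2, 3, -4); ‖c_1‖ = 5.3852, so e_1 = (0.3714, 0.5571, -0.7428).
e_1·c_2 = 0.3714·1 + 0.5571·4 + (-0.7428)·(-1) = 3.3425.
u_2 = c_2 − 3.3425·e_1 = (-0.2414, 2.1379, 1.4828).

u_2 = (-0.2414, 2.1379, 1.4828)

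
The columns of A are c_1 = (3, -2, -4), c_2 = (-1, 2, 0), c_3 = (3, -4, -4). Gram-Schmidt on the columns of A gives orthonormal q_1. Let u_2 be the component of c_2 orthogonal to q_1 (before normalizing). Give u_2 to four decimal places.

u_2 = (-0.2759, 1.5172, -0.9655)

c_1 = (3, -2, -4); ‖c_1‖ = 5.3852, so q_1 = (0.5571, -0.3714, -0.7428).
q_1·c_2 = 0.5571·(-1) + (-0.3714)·2 + (-0.7428)·0 = -1.2999.
u_2 = c_2 + 1.2999·q_1 = (-0.2759, 1.5172, -0.9655).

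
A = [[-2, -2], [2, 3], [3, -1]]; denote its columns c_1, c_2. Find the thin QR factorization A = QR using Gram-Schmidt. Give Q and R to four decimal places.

c_1 = (-2, 2, 3); ‖c_1‖ = 4.1231, so e_1 = (-0.4851, 0.4851, 0.7276).
e_1·c_2 = (-0.4851)·(-2) + 0.4851·3 + 0.7276·(-1) = 1.6977.
u_2 = c_2 − 1.6977·e_1 = (-1.1765, 2.1765, -2.2353).
‖u_2‖ = 3.3343, so e_2 = (-0.3528, 0.6527, -0.6704).

Q = [[-0.4851, -0.3528], [0.4851, 0.6527], [0.7276, -0.6704]], R = [[4.1231, 1.6977], [0.0000, 3.3343]]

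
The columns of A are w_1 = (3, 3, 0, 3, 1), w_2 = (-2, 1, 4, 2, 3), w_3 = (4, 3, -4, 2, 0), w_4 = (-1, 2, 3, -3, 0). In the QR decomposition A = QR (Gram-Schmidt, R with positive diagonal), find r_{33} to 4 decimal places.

r_{33} = 1.7589

w_1 = (3, 3, 0, 3, 1); ‖w_1‖ = 5.2915, so e_1 = (0.5669, 0.5669, 0.0000, 0.5669, 0.1890).
e_1·w_2 = 0.5669·(-2) + 0.5669·1 + 0.0000·4 + 0.5669·2 + 0.1890·3 = 1.1339.
u_2 = w_2 − 1.1339·e_1 = (-2.6429, 0.3571, 4.0000, 1.3571, 2.7857).
‖u_2‖ = 5.7196, so e_2 = (-0.4621, 0.0624, 0.6993, 0.2373, 0.4870).
e_1·w_3 = 0.5669·4 + 0.5669·3 + 0.0000·(-4) + 0.5669·2 + 0.1890·0 = 5.1025; e_2·w_3 = (-0.4621)·4 + 0.0624·3 + 0.6993·(-4) + 0.2373·2 + 0.4870·0 = -3.9838.
u_3 = w_3 − 5.1025·e_1 + 3.9838·e_2 = (-0.7336, 0.3559, -1.2140, 0.0524, 0.9760).
r_{33} = ‖u_3‖ = 1.7589.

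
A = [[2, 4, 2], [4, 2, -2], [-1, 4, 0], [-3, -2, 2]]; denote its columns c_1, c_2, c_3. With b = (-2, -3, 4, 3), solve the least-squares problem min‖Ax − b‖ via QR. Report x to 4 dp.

c_1 = (2, 4, -1, -3); ‖c_1‖ = 5.4772, so q_1 = (0.3651, 0.7303, -0.1826, -0.5477).
q_1·c_2 = 0.3651·4 + 0.7303·2 + (-0.1826)·4 + (-0.5477)·(-2) = 3.2863.
u_2 = c_2 − 3.2863·q_1 = (2.8000, -0.4000, 4.6000, -0.2000).
‖u_2‖ = 5.4037, so q_2 = (0.5182, -0.0740, 0.8513, -0.0370).
q_1·c_3 = 0.3651·2 + 0.7303·(-2) + (-0.1826)·0 + (-0.5477)·2 = -1.8257; q_2·c_3 = 0.5182·2 + (-0.0740)·(-2) + 0.8513·0 + (-0.0370)·2 = 1.1103.
u_3 = c_3 + 1.8257·q_1 − 1.1103·q_2 = (2.0913, -0.5845, -1.2785, 1.0411).
‖u_3‖ = 2.7265, so q_3 = (0.7670, -0.2144, -0.4689, 0.3818).
Qᵀb = (-5.2947, 2.4798, -1.6212).
Back-substitute: x_3 = -1.6212/2.7265 = -0.5946.
x_2 = (2.4798 − 1.1103·(-0.5946))/5.4037 = 0.5811.
x_1 = (-5.2947 − 3.2863·0.5811 + 1.8257·(-0.5946))/5.4772 = -1.5135.

x = (-1.5135, 0.5811, -0.5946)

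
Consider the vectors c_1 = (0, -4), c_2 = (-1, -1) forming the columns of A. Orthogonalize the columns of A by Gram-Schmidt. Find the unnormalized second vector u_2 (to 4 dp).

c_1 = (0, -4); ‖c_1‖ = 4.0000, so e_1 = (0.0000, -1.0000).
e_1·c_2 = 0.0000·(-1) + (-1.0000)·(-1) = 1.0000.
u_2 = c_2 − 1.0000·e_1 = (-1.0000, 0.0000).

u_2 = (-1.0000, 0.0000)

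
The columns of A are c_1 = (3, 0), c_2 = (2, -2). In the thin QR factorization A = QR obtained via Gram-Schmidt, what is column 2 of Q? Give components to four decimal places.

q_1 = c_1/‖c_1‖ = (3, 0)/3.0000 = (1.0000, 0.0000).
r_{12} = q_1·c_2 = 2.0000.
u_2 = c_2 − 2.0000·q_1 = (0.0000, -2.0000).
‖u_2‖ = 2.0000, so q_2 = (0.0000, -1.0000).

q_2 = (0.0000, -1.0000)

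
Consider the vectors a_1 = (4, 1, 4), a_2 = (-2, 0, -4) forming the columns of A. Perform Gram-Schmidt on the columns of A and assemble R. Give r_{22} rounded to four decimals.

r_{22} = 1.5954

a_1 = (4, 1, 4); ‖a_1‖ = 5.7446, so e_1 = (0.6963, 0.1741, 0.6963).
e_1·a_2 = 0.6963·(-2) + 0.1741·0 + 0.6963·(-4) = -4.1779.
u_2 = a_2 + 4.1779·e_1 = (0.9091, 0.7273, -1.0909).
r_{22} = ‖u_2‖ = 1.5954.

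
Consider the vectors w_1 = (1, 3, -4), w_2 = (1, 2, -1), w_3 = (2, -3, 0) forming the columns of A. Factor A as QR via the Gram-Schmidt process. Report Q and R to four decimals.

e_1 = w_1/‖w_1‖ = (1, 3, -4)/5.0990 = (0.1961, 0.5883, -0.7845).
r_{12} = e_1·w_2 = 2.1573.
u_2 = w_2 − 2.1573·e_1 = (0.5769, 0.7308, 0.6923).
‖u_2‖ = 1.1602, so e_2 = (0.4972, 0.6298, 0.5967).
r_{13} = e_1·w_3 = -1.3728; r_{23} = e_2·w_3 = -0.8950.
u_3 = w_3 + 1.3728·e_1 + 0.8950·e_2 = (2.7143, -1.6286, -0.5429).
‖u_3‖ = 3.2116, so e_3 = (0.8452, -0.5071, -0.1690).

Q = [[0.1961, 0.4972, 0.8452], [0.5883, 0.6298, -0.5071], [-0.7845, 0.5967, -0.1690]], R = [[5.0990, 2.1573, -1.3728], [0.0000, 1.1602, -0.8950], [0.0000, 0.0000, 3.2116]]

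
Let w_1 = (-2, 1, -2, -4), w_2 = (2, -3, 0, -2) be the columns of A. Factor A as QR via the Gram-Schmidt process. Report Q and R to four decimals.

w_1 = (-2, 1, -2, -4); ‖w_1‖ = 5.0000, so q_1 = (-0.4000, 0.2000, -0.4000, -0.8000).
q_1·w_2 = (-0.4000)·2 + 0.2000·(-3) + (-0.4000)·0 + (-0.8000)·(-2) = 0.2000.
u_2 = w_2 − 0.2000·q_1 = (2.0800, -3.0400, 0.0800, -1.8400).
‖u_2‖ = 4.1183, so q_2 = (0.5051, -0.7382, 0.0194, -0.4468).

Q = [[-0.4000, 0.5051], [0.2000, -0.7382], [-0.4000, 0.0194], [-0.8000, -0.4468]], R = [[5.0000, 0.2000], [0.0000, 4.1183]]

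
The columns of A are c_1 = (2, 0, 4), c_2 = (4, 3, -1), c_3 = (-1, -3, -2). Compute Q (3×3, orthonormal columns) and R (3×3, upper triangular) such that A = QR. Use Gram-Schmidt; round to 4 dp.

Q = [[0.4472, 0.7171, 0.5345], [0.0000, 0.5976, -0.8018], [0.8944, -0.3586, -0.2673]], R = [[4.4721, 0.8944, -2.2361], [0.0000, 5.0200, -1.7928], [0.0000, 0.0000, 2.4054]]

c_1 = (2, 0, 4); ‖c_1‖ = 4.4721, so q_1 = (0.4472, 0.0000, 0.8944).
q_1·c_2 = 0.4472·4 + 0.0000·3 + 0.8944·(-1) = 0.8944.
u_2 = c_2 − 0.8944·q_1 = (3.6000, 3.0000, -1.8000).
‖u_2‖ = 5.0200, so q_2 = (0.7171, 0.5976, -0.3586).
q_1·c_3 = 0.4472·(-1) + 0.0000·(-3) + 0.8944·(-2) = -2.2361; q_2·c_3 = 0.7171·(-1) + 0.5976·(-3) + (-0.3586)·(-2) = -1.7928.
u_3 = c_3 + 2.2361·q_1 + 1.7928·q_2 = (1.2857, -1.9286, -0.6429).
‖u_3‖ = 2.4054, so q_3 = (0.5345, -0.8018, -0.2673).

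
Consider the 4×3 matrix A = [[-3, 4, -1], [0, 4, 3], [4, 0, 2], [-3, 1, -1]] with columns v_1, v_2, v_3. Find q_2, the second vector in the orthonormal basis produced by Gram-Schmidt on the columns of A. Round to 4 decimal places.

q_2 = (0.5211, 0.7788, 0.3436, -0.0630)

v_1 = (-3, 0, 4, -3); ‖v_1‖ = 5.8310, so q_1 = (-0.5145, 0.0000, 0.6860, -0.5145).
q_1·v_2 = (-0.5145)·4 + 0.0000·4 + 0.6860·0 + (-0.5145)·1 = -2.5725.
u_2 = v_2 + 2.5725·q_1 = (2.6765, 4.0000, 1.7647, -0.3235).
‖u_2‖ = 5.1364, so q_2 = (0.5211, 0.7788, 0.3436, -0.0630).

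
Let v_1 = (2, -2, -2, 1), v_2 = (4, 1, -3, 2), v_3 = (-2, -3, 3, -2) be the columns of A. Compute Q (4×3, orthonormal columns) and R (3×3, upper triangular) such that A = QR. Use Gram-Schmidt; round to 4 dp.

q_1 = v_1/‖v_1‖ = (2, -2, -2, 1)/3.6056 = (0.5547, -0.5547, -0.5547, 0.2774).
r_{12} = q_1·v_2 = 3.8829.
u_2 = v_2 − 3.8829·q_1 = (1.8462, 3.1538, -0.8462, 0.9231).
‖u_2‖ = 3.8630, so q_2 = (0.4779, 0.8164, -0.2190, 0.2390).
r_{13} = q_1·v_3 = -1.6641; r_{23} = q_2·v_3 = -4.5401.
u_3 = v_3 + 1.6641·q_1 + 4.5401·q_2 = (1.0928, -0.2165, 1.0825, -0.4536).
‖u_3‖ = 1.6182, so q_3 = (0.6753, -0.1338, 0.6689, -0.2803).

Q = [[0.5547, 0.4779, 0.6753], [-0.5547, 0.8164, -0.1338], [-0.5547, -0.2190, 0.6689], [0.2774, 0.2390, -0.2803]], R = [[3.6056, 3.8829, -1.6641], [0.0000, 3.8630, -4.5401], [0.0000, 0.0000, 1.6182]]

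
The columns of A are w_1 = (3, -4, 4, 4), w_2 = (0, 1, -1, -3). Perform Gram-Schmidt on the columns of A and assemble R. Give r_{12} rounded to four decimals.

e_1 = w_1/‖w_1‖ = (3, -4, 4, 4)/7.5498 = (0.3974, -0.5298, 0.5298, 0.5298).
r_{12} = e_1·w_2 = -2.6491.

r_{12} = -2.6491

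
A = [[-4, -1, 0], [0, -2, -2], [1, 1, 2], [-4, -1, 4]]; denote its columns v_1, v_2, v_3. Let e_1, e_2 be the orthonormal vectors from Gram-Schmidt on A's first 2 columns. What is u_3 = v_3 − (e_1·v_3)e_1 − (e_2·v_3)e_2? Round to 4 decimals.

u_3 = (-1.8133, 0.5600, 1.4933, 2.1867)

e_1 = v_1/‖v_1‖ = (-4, 0, 1, -4)/5.7446 = (-0.6963, 0.0000, 0.1741, -0.6963).
r_{12} = e_1·v_2 = 1.5667.
u_2 = v_2 − 1.5667·e_1 = (0.0909, -2.0000, 0.7273, 0.0909).
‖u_2‖ = 2.1320, so e_2 = (0.0426, -0.9381, 0.3411, 0.0426).
r_{13} = e_1·v_3 = -2.4371; r_{23} = e_2·v_3 = 2.7290.
u_3 = v_3 + 2.4371·e_1 − 2.7290·e_2 = (-1.8133, 0.5600, 1.4933, 2.1867).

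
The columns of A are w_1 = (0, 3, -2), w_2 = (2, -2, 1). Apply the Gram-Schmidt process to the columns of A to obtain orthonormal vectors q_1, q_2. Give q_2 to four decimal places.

q_2 = (0.9905, -0.0762, -0.1143)

q_1 = w_1/‖w_1‖ = (0, 3, -2)/3.6056 = (0.0000, 0.8321, -0.5547).
r_{12} = q_1·w_2 = -2.2188.
u_2 = w_2 + 2.2188·q_1 = (2.0000, -0.1538, -0.2308).
‖u_2‖ = 2.0191, so q_2 = (0.9905, -0.0762, -0.1143).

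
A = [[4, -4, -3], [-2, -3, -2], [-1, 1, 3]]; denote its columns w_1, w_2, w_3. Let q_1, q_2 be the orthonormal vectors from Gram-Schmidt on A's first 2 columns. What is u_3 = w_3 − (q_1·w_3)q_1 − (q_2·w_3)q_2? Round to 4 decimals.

q_1 = w_1/‖w_1‖ = (4, -2, -1)/4.5826 = (0.8729, -0.4364, -0.2182).
r_{12} = q_1·w_2 = -2.4004.
u_2 = w_2 + 2.4004·q_1 = (-1.9048, -4.0476, 0.4762).
‖u_2‖ = 4.4987, so q_2 = (-0.4234, -0.8997, 0.1059).
r_{13} = q_1·w_3 = -2.4004; r_{23} = q_2·w_3 = 3.3872.
u_3 = w_3 + 2.4004·q_1 − 3.3872·q_2 = (0.5294, 0.0000, 2.1176).

u_3 = (0.5294, 0.0000, 2.1176)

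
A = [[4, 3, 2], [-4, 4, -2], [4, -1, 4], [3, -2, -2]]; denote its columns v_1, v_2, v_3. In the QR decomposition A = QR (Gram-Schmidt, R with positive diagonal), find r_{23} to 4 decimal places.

v_1 = (4, -4, 4, 3); ‖v_1‖ = 7.5498, so e_1 = (0.5298, -0.5298, 0.5298, 0.3974).
e_1·v_2 = 0.5298·3 + (-0.5298)·4 + 0.5298·(-1) + 0.3974·(-2) = -1.8543.
u_2 = v_2 + 1.8543·e_1 = (3.9825, 3.0175, -0.0175, -1.2632).
‖u_2‖ = 5.1538, so e_2 = (0.7727, 0.5855, -0.0034, -0.2451).
r_{23} = e_2·v_3 = 0.8510.

r_{23} = 0.8510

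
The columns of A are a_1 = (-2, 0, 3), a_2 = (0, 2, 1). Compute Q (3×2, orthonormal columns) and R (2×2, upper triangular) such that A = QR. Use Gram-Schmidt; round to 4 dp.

a_1 = (-2, 0, 3); ‖a_1‖ = 3.6056, so e_1 = (-0.5547, 0.0000, 0.8321).
e_1·a_2 = (-0.5547)·0 + 0.0000·2 + 0.8321·1 = 0.8321.
u_2 = a_2 − 0.8321·e_1 = (0.4615, 2.0000, 0.3077).
‖u_2‖ = 2.0755, so e_2 = (0.2224, 0.9636, 0.1482).

Q = [[-0.5547, 0.2224], [0.0000, 0.9636], [0.8321, 0.1482]], R = [[3.6056, 0.8321], [0.0000, 2.0755]]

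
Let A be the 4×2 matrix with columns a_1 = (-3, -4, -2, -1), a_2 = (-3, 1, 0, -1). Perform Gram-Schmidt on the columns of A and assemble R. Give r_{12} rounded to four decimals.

e_1 = a_1/‖a_1‖ = (-3, -4, -2, -1)/5.4772 = (-0.5477, -0.7303, -0.3651, -0.1826).
r_{12} = e_1·a_2 = 1.0954.

r_{12} = 1.0954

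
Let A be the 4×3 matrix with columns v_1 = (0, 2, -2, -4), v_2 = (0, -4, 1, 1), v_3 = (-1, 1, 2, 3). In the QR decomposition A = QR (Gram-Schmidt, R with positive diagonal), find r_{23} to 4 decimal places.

r_{23} = -2.2854

e_1 = v_1/‖v_1‖ = (0, 2, -2, -4)/4.8990 = (0.0000, 0.4082, -0.4082, -0.8165).
r_{12} = e_1·v_2 = -2.8577.
u_2 = v_2 + 2.8577·e_1 = (0.0000, -2.8333, -0.1667, -1.3333).
‖u_2‖ = 3.1358, so e_2 = (0.0000, -0.9035, -0.0531, -0.4252).
r_{23} = e_2·v_3 = -2.2854.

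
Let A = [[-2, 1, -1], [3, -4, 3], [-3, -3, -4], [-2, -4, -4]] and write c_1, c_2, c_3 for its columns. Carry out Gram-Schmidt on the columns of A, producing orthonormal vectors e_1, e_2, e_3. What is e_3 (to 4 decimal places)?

c_1 = (-2, 3, -3, -2); ‖c_1‖ = 5.0990, so e_1 = (-0.3922, 0.5883, -0.5883, -0.3922).
e_1·c_2 = (-0.3922)·1 + 0.5883·(-4) + (-0.5883)·(-3) + (-0.3922)·(-4) = 0.5883.
u_2 = c_2 − 0.5883·e_1 = (1.2308, -4.3462, -2.6538, -3.7692).
‖u_2‖ = 6.4540, so e_2 = (0.1907, -0.6734, -0.4112, -0.5840).
e_1·c_3 = (-0.3922)·(-1) + 0.5883·3 + (-0.5883)·(-4) + (-0.3922)·(-4) = 6.0796; e_2·c_3 = 0.1907·(-1) + (-0.6734)·3 + (-0.4112)·(-4) + (-0.5840)·(-4) = 1.7699.
u_3 = c_3 − 6.0796·e_1 − 1.7699·e_2 = (1.0471, 0.6150, 0.3047, -0.5817).
‖u_3‖ = 1.3805, so e_3 = (0.7585, 0.4455, 0.2207, -0.4214).

e_3 = (0.7585, 0.4455, 0.2207, -0.4214)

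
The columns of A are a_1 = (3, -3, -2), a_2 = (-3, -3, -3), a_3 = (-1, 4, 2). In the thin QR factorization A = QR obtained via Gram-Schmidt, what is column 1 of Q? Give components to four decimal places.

e_1 = (0.6396, -0.6396, -0.4264)

a_1 = (3, -3, -2); ‖a_1‖ = 4.6904, so e_1 = (0.6396, -0.6396, -0.4264).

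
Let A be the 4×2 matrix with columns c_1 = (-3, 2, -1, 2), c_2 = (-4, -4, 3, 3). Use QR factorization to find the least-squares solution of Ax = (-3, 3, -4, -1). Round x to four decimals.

x = (1.1222, -0.4571)

c_1 = (-3, 2, -1, 2); ‖c_1‖ = 4.2426, so q_1 = (-0.7071, 0.4714, -0.2357, 0.4714).
q_1·c_2 = (-0.7071)·(-4) + 0.4714·(-4) + (-0.2357)·3 + 0.4714·3 = 1.6499.
u_2 = c_2 − 1.6499·q_1 = (-2.8333, -4.7778, 3.3889, 2.2222).
‖u_2‖ = 6.8759, so q_2 = (-0.4121, -0.6949, 0.4929, 0.3232).
Qᵀb = (4.0069, -3.1430).
Back-substitute: x_2 = -3.1430/6.8759 = -0.4571.
x_1 = (4.0069 − 1.6499·(-0.4571))/4.2426 = 1.1222.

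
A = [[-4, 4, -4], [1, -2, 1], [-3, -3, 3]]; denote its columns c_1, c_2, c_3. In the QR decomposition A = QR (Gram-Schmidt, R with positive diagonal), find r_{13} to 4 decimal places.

r_{13} = 1.5689

e_1 = c_1/‖c_1‖ = (-4, 1, -3)/5.0990 = (-0.7845, 0.1961, -0.5883).
r_{13} = e_1·c_3 = 1.5689.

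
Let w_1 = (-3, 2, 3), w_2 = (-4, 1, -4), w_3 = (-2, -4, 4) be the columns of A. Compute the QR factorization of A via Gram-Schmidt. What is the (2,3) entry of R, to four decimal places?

w_1 = (-3, 2, 3); ‖w_1‖ = 4.6904, so q_1 = (-0.6396, 0.4264, 0.6396).
q_1·w_2 = (-0.6396)·(-4) + 0.4264·1 + 0.6396·(-4) = 0.4264.
u_2 = w_2 − 0.4264·q_1 = (-3.7273, 0.8182, -4.2727).
‖u_2‖ = 5.7287, so q_2 = (-0.6506, 0.1428, -0.7458).
r_{23} = q_2·w_3 = -2.2534.

r_{23} = -2.2534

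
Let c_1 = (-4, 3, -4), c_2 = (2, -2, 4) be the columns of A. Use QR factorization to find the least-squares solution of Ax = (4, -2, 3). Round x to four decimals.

c_1 = (-4, 3, -4); ‖c_1‖ = 6.4031, so e_1 = (-0.6247, 0.4685, -0.6247).
e_1·c_2 = (-0.6247)·2 + 0.4685·(-2) + (-0.6247)·4 = -4.6852.
u_2 = c_2 + 4.6852·e_1 = (-0.9268, 0.1951, 1.0732).
‖u_2‖ = 1.4314, so e_2 = (-0.6475, 0.1363, 0.7498).
Qᵀb = (-5.3099, -0.6134).
Back-substitute: x_2 = -0.6134/1.4314 = -0.4286.
x_1 = (-5.3099 + 4.6852·(-0.4286))/6.4031 = -1.1429.

x = (-1.1429, -0.4286)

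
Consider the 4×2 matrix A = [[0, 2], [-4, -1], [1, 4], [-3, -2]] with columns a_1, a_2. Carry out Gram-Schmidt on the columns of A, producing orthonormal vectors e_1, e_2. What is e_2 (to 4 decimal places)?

a_1 = (0, -4, 1, -3); ‖a_1‖ = 5.0990, so e_1 = (0.0000, -0.7845, 0.1961, -0.5883).
e_1·a_2 = 0.0000·2 + (-0.7845)·(-1) + 0.1961·4 + (-0.5883)·(-2) = 2.7456.
u_2 = a_2 − 2.7456·e_1 = (2.0000, 1.1538, 3.4615, -0.3846).
‖u_2‖ = 4.1787, so e_2 = (0.4786, 0.2761, 0.8284, -0.0920).

e_2 = (0.4786, 0.2761, 0.8284, -0.0920)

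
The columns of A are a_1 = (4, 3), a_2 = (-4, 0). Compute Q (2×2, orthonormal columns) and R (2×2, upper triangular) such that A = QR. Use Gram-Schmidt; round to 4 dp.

Q = [[0.8000, -0.6000], [0.6000, 0.8000]], R = [[5.0000, -3.2000], [0.0000, 2.4000]]

a_1 = (4, 3); ‖a_1‖ = 5.0000, so q_1 = (0.8000, 0.6000).
q_1·a_2 = 0.8000·(-4) + 0.6000·0 = -3.2000.
u_2 = a_2 + 3.2000·q_1 = (-1.4400, 1.9200).
‖u_2‖ = 2.4000, so q_2 = (-0.6000, 0.8000).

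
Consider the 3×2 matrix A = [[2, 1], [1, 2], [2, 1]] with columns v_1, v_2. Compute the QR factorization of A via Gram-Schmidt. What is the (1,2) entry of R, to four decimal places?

r_{12} = 2.0000

q_1 = v_1/‖v_1‖ = (2, 1, 2)/3.0000 = (0.6667, 0.3333, 0.6667).
r_{12} = q_1·v_2 = 2.0000.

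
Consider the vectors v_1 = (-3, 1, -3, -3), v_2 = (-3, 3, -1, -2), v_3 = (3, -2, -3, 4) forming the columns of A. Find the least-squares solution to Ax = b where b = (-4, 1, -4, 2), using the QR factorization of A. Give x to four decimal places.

q_1 = v_1/‖v_1‖ = (-3, 1, -3, -3)/5.2915 = (-0.5669, 0.1890, -0.5669, -0.5669).
r_{12} = q_1·v_2 = 3.9686.
u_2 = v_2 − 3.9686·q_1 = (-0.7500, 2.2500, 1.2500, 0.2500).
‖u_2‖ = 2.6926, so q_2 = (-0.2785, 0.8356, 0.4642, 0.0928).
r_{13} = q_1·v_3 = -2.6458; r_{23} = q_2·v_3 = -3.5282.
u_3 = v_3 + 2.6458·q_1 + 3.5282·q_2 = (0.5172, 1.4483, -2.8621, 2.8276).
‖u_3‖ = 4.3072, so q_3 = (0.1201, 0.3362, -0.6645, 0.6565).
Qᵀb = (3.5907, 0.2785, 3.8268).
Back-substitute: x_3 = 3.8268/4.3072 = 0.8885.
x_2 = (0.2785 + 3.5282·0.8885)/2.6926 = 1.2677.
x_1 = (3.5907 − 3.9686·1.2677 + 2.6458·0.8885)/5.2915 = 0.1721.

x = (0.1721, 1.2677, 0.8885)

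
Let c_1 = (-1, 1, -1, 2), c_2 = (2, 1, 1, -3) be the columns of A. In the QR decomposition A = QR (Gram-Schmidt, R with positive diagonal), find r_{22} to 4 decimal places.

r_{22} = 2.4202

c_1 = (-1, 1, -1, 2); ‖c_1‖ = 2.6458, so e_1 = (-0.3780, 0.3780, -0.3780, 0.7559).
e_1·c_2 = (-0.3780)·2 + 0.3780·1 + (-0.3780)·1 + 0.7559·(-3) = -3.0237.
u_2 = c_2 + 3.0237·e_1 = (0.8571, 2.1429, -0.1429, -0.7143).
r_{22} = ‖u_2‖ = 2.4202.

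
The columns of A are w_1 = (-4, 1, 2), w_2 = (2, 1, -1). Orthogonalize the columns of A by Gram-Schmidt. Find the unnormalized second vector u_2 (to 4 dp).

u_2 = (0.2857, 1.4286, -0.1429)

w_1 = (-4, 1, 2); ‖w_1‖ = 4.5826, so e_1 = (-0.8729, 0.2182, 0.4364).
e_1·w_2 = (-0.8729)·2 + 0.2182·1 + 0.4364·(-1) = -1.9640.
u_2 = w_2 + 1.9640·e_1 = (0.2857, 1.4286, -0.1429).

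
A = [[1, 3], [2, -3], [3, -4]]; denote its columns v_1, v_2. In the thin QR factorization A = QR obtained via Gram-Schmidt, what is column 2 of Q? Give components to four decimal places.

v_1 = (1, 2, 3); ‖v_1‖ = 3.7417, so e_1 = (0.2673, 0.5345, 0.8018).
e_1·v_2 = 0.2673·3 + 0.5345·(-3) + 0.8018·(-4) = -4.0089.
u_2 = v_2 + 4.0089·e_1 = (4.0714, -0.8571, -0.7857).
‖u_2‖ = 4.2342, so e_2 = (0.9616, -0.2024, -0.1856).

e_2 = (0.9616, -0.2024, -0.1856)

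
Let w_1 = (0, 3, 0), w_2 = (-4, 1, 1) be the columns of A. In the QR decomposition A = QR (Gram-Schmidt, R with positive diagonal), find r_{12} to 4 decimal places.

r_{12} = 1.0000

e_1 = w_1/‖w_1‖ = (0, 3, 0)/3.0000 = (0.0000, 1.0000, 0.0000).
r_{12} = e_1·w_2 = 1.0000.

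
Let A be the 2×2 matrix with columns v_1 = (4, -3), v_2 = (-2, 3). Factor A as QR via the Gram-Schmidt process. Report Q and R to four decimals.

q_1 = v_1/‖v_1‖ = (4, -3)/5.0000 = (0.8000, -0.6000).
r_{12} = q_1·v_2 = -3.4000.
u_2 = v_2 + 3.4000·q_1 = (0.7200, 0.9600).
‖u_2‖ = 1.2000, so q_2 = (0.6000, 0.8000).

Q = [[0.8000, 0.6000], [-0.6000, 0.8000]], R = [[5.0000, -3.4000], [0.0000, 1.2000]]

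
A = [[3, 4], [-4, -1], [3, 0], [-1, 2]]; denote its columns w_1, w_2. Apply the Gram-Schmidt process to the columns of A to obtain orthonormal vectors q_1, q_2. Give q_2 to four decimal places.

w_1 = (3, -4, 3, -1); ‖w_1‖ = 5.9161, so q_1 = (0.5071, -0.6761, 0.5071, -0.1690).
q_1·w_2 = 0.5071·4 + (-0.6761)·(-1) + 0.5071·0 + (-0.1690)·2 = 2.3664.
u_2 = w_2 − 2.3664·q_1 = (2.8000, 0.6000, -1.2000, 2.4000).
‖u_2‖ = 3.9243, so q_2 = (0.7135, 0.1529, -0.3058, 0.6116).

q_2 = (0.7135, 0.1529, -0.3058, 0.6116)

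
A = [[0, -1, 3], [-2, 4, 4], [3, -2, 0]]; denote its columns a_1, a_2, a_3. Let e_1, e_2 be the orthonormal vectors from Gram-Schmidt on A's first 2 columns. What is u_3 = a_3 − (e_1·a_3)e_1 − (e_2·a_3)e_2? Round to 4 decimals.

a_1 = (0, -2, 3); ‖a_1‖ = 3.6056, so e_1 = (0.0000, -0.5547, 0.8321).
e_1·a_2 = 0.0000·(-1) + (-0.5547)·4 + 0.8321·(-2) = -3.8829.
u_2 = a_2 + 3.8829·e_1 = (-1.0000, 1.8462, 1.2308).
‖u_2‖ = 2.4337, so e_2 = (-0.4109, 0.7586, 0.5057).
e_1·a_3 = 0.0000·3 + (-0.5547)·4 + 0.8321·0 = -2.2188; e_2·a_3 = (-0.4109)·3 + 0.7586·4 + 0.5057·0 = 1.8016.
u_3 = a_3 + 2.2188·e_1 − 1.8016·e_2 = (3.7403, 1.4026, 0.9351).

u_3 = (3.7403, 1.4026, 0.9351)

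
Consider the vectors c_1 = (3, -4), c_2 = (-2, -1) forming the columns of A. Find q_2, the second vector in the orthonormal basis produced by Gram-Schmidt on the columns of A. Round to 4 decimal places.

c_1 = (3, -4); ‖c_1‖ = 5.0000, so q_1 = (0.6000, -0.8000).
q_1·c_2 = 0.6000·(-2) + (-0.8000)·(-1) = -0.4000.
u_2 = c_2 + 0.4000·q_1 = (-1.7600, -1.3200).
‖u_2‖ = 2.2000, so q_2 = (-0.8000, -0.6000).

q_2 = (-0.8000, -0.6000)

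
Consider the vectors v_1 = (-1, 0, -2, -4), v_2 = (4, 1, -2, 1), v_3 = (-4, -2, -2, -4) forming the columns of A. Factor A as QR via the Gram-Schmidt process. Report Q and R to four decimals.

Q = [[-0.2182, 0.8266, -0.2220], [0.0000, 0.2170, -0.6771], [-0.4364, -0.5166, -0.6038], [-0.8729, 0.0517, 0.3574]], R = [[4.5826, -0.8729, 5.2372], [0.0000, 4.6085, -2.9139], [0.0000, 0.0000, 2.0201]]

e_1 = v_1/‖v_1‖ = (-1, 0, -2, -4)/4.5826 = (-0.2182, 0.0000, -0.4364, -0.8729).
r_{12} = e_1·v_2 = -0.8729.
u_2 = v_2 + 0.8729·e_1 = (3.8095, 1.0000, -2.3810, 0.2381).
‖u_2‖ = 4.6085, so e_2 = (0.8266, 0.2170, -0.5166, 0.0517).
r_{13} = e_1·v_3 = 5.2372; r_{23} = e_2·v_3 = -2.9139.
u_3 = v_3 − 5.2372·e_1 + 2.9139·e_2 = (-0.4484, -1.3677, -1.2197, 0.7220).
‖u_3‖ = 2.0201, so e_3 = (-0.2220, -0.6771, -0.6038, 0.3574).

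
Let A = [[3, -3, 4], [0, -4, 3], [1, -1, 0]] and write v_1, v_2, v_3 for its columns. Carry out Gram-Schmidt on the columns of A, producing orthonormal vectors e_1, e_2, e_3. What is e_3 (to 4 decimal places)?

v_1 = (3, 0, 1); ‖v_1‖ = 3.1623, so e_1 = (0.9487, 0.0000, 0.3162).
e_1·v_2 = 0.9487·(-3) + 0.0000·(-4) + 0.3162·(-1) = -3.1623.
u_2 = v_2 + 3.1623·e_1 = (0.0000, -4.0000, 0.0000).
‖u_2‖ = 4.0000, so e_2 = (0.0000, -1.0000, 0.0000).
e_1·v_3 = 0.9487·4 + 0.0000·3 + 0.3162·0 = 3.7947; e_2·v_3 = (0.0000)·4 + (-1.0000)·3 + 0.0000·0 = -3.0000.
u_3 = v_3 − 3.7947·e_1 + 3.0000·e_2 = (0.4000, 0.0000, -1.2000).
‖u_3‖ = 1.2649, so e_3 = (0.3162, 0.0000, -0.9487).

e_3 = (0.3162, 0.0000, -0.9487)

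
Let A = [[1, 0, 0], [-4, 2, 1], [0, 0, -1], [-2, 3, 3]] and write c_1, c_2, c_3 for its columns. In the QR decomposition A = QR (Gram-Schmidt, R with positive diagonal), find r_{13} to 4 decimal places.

c_1 = (1, -4, 0, -2); ‖c_1‖ = 4.5826, so q_1 = (0.2182, -0.8729, 0.0000, -0.4364).
r_{13} = q_1·c_3 = -2.1822.

r_{13} = -2.1822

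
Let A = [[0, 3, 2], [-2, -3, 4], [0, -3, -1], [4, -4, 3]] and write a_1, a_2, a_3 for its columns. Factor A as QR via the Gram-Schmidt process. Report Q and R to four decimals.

a_1 = (0, -2, 0, 4); ‖a_1‖ = 4.4721, so e_1 = (0.0000, -0.4472, 0.0000, 0.8944).
e_1·a_2 = 0.0000·3 + (-0.4472)·(-3) + 0.0000·(-3) + 0.8944·(-4) = -2.2361.
u_2 = a_2 + 2.2361·e_1 = (3.0000, -4.0000, -3.0000, -2.0000).
‖u_2‖ = 6.1644, so e_2 = (0.4867, -0.6489, -0.4867, -0.3244).
e_1·a_3 = 0.0000·2 + (-0.4472)·4 + 0.0000·(-1) + 0.8944·3 = 0.8944; e_2·a_3 = 0.4867·2 + (-0.6489)·4 + (-0.4867)·(-1) + (-0.3244)·3 = -2.1089.
u_3 = a_3 − 0.8944·e_1 + 2.1089·e_2 = (3.0263, 3.0316, -2.0263, 1.5158).
‖u_3‖ = 4.9752, so e_3 = (0.6083, 0.6093, -0.4073, 0.3047).

Q = [[0.0000, 0.4867, 0.6083], [-0.4472, -0.6489, 0.6093], [0.0000, -0.4867, -0.4073], [0.8944, -0.3244, 0.3047]], R = [[4.4721, -2.2361, 0.8944], [0.0000, 6.1644, -2.1089], [0.0000, 0.0000, 4.9752]]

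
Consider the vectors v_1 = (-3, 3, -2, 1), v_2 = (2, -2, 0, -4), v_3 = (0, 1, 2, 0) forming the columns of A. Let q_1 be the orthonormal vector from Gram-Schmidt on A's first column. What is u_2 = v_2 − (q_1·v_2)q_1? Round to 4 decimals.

u_2 = (-0.0870, 0.0870, -1.3913, -3.3043)

v_1 = (-3, 3, -2, 1); ‖v_1‖ = 4.7958, so q_1 = (-0.6255, 0.6255, -0.4170, 0.2085).
q_1·v_2 = (-0.6255)·2 + 0.6255·(-2) + (-0.4170)·0 + 0.2085·(-4) = -3.3362.
u_2 = v_2 + 3.3362·q_1 = (-0.0870, 0.0870, -1.3913, -3.3043).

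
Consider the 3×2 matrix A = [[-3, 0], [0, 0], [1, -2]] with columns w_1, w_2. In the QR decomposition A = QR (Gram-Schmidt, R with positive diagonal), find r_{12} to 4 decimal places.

w_1 = (-3, 0, 1); ‖w_1‖ = 3.1623, so q_1 = (-0.9487, 0.0000, 0.3162).
r_{12} = q_1·w_2 = -0.6325.

r_{12} = -0.6325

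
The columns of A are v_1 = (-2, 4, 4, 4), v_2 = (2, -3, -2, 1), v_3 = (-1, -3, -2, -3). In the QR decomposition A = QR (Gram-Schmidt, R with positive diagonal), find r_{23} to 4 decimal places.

v_1 = (-2, 4, 4, 4); ‖v_1‖ = 7.2111, so q_1 = (-0.2774, 0.5547, 0.5547, 0.5547).
q_1·v_2 = (-0.2774)·2 + 0.5547·(-3) + 0.5547·(-2) + 0.5547·1 = -2.7735.
u_2 = v_2 + 2.7735·q_1 = (1.2308, -1.4615, -0.4615, 2.5385).
‖u_2‖ = 3.2106, so q_2 = (0.3834, -0.4552, -0.1438, 0.7907).
r_{23} = q_2·v_3 = -1.1021.

r_{23} = -1.1021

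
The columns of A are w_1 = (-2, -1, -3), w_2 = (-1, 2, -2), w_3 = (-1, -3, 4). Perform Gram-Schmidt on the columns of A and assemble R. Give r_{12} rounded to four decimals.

r_{12} = 1.6036

q_1 = w_1/‖w_1‖ = (-2, -1, -3)/3.7417 = (-0.5345, -0.2673, -0.8018).
r_{12} = q_1·w_2 = 1.6036.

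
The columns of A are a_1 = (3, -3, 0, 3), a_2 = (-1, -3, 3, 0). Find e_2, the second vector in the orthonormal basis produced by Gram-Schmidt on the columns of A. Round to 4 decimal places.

e_2 = (-0.3965, -0.5551, 0.7137, -0.1586)

a_1 = (3, -3, 0, 3); ‖a_1‖ = 5.1962, so e_1 = (0.5774, -0.5774, 0.0000, 0.5774).
e_1·a_2 = 0.5774·(-1) + (-0.5774)·(-3) + 0.0000·3 + 0.5774·0 = 1.1547.
u_2 = a_2 − 1.1547·e_1 = (-1.6667, -2.3333, 3.0000, -0.6667).
‖u_2‖ = 4.2032, so e_2 = (-0.3965, -0.5551, 0.7137, -0.1586).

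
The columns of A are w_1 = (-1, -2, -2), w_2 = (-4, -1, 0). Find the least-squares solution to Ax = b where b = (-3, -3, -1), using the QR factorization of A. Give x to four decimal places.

w_1 = (-1, -2, -2); ‖w_1‖ = 3.0000, so q_1 = (-0.3333, -0.6667, -0.6667).
q_1·w_2 = (-0.3333)·(-4) + (-0.6667)·(-1) + (-0.6667)·0 = 2.0000.
u_2 = w_2 − 2.0000·q_1 = (-3.3333, 0.3333, 1.3333).
‖u_2‖ = 3.6056, so q_2 = (-0.9245, 0.0925, 0.3698).
Qᵀb = (3.6667, 2.1264).
Back-substitute: x_2 = 2.1264/3.6056 = 0.5897.
x_1 = (3.6667 − 2.0000·0.5897)/3.0000 = 0.8291.

x = (0.8291, 0.5897)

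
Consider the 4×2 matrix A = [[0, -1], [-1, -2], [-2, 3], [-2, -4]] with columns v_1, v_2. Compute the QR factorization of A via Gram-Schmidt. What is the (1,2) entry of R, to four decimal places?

e_1 = v_1/‖v_1‖ = (0, -1, -2, -2)/3.0000 = (0.0000, -0.3333, -0.6667, -0.6667).
r_{12} = e_1·v_2 = 1.3333.

r_{12} = 1.3333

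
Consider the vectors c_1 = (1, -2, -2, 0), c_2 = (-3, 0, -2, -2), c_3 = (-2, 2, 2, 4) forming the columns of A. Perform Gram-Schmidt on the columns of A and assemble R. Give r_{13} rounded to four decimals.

r_{13} = -3.3333

q_1 = c_1/‖c_1‖ = (1, -2, -2, 0)/3.0000 = (0.3333, -0.6667, -0.6667, 0.0000).
r_{13} = q_1·c_3 = -3.3333.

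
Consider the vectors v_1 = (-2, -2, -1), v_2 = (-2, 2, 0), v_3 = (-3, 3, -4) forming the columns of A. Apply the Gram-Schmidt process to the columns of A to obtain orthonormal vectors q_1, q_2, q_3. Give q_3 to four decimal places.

v_1 = (-2, -2, -1); ‖v_1‖ = 3.0000, so q_1 = (-0.6667, -0.6667, -0.3333).
q_1·v_2 = (-0.6667)·(-2) + (-0.6667)·2 + (-0.3333)·0 = 0.0000.
u_2 = v_2 + 0.0000·q_1 = (-2.0000, 2.0000, 0.0000).
‖u_2‖ = 2.8284, so q_2 = (-0.7071, 0.7071, 0.0000).
q_1·v_3 = (-0.6667)·(-3) + (-0.6667)·3 + (-0.3333)·(-4) = 1.3333; q_2·v_3 = (-0.7071)·(-3) + 0.7071·3 + 0.0000·(-4) = 4.2426.
u_3 = v_3 − 1.3333·q_1 − 4.2426·q_2 = (0.8889, 0.8889, -3.5556).
‖u_3‖ = 3.7712, so q_3 = (0.2357, 0.2357, -0.9428).

q_3 = (0.2357, 0.2357, -0.9428)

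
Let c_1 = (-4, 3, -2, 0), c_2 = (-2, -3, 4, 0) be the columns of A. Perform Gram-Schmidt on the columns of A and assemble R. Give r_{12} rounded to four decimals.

c_1 = (-4, 3, -2, 0); ‖c_1‖ = 5.3852, so e_1 = (-0.7428, 0.5571, -0.3714, 0.0000).
r_{12} = e_1·c_2 = -1.6713.

r_{12} = -1.6713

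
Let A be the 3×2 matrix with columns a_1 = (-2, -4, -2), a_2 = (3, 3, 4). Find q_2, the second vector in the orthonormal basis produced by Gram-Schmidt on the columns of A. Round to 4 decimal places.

q_1 = a_1/‖a_1‖ = (-2, -4, -2)/4.8990 = (-0.4082, -0.8165, -0.4082).
r_{12} = q_1·a_2 = -5.3072.
u_2 = a_2 + 5.3072·q_1 = (0.8333, -1.3333, 1.8333).
‖u_2‖ = 2.4152, so q_2 = (0.3450, -0.5521, 0.7591).

q_2 = (0.3450, -0.5521, 0.7591)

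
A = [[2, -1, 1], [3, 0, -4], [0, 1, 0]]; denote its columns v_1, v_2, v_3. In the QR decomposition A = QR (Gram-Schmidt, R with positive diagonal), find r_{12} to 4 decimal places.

e_1 = v_1/‖v_1‖ = (2, 3, 0)/3.6056 = (0.5547, 0.8321, 0.0000).
r_{12} = e_1·v_2 = -0.5547.

r_{12} = -0.5547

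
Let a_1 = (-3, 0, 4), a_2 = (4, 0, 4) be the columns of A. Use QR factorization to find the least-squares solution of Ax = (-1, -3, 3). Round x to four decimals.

e_1 = a_1/‖a_1‖ = (-3, 0, 4)/5.0000 = (-0.6000, 0.0000, 0.8000).
r_{12} = e_1·a_2 = 0.8000.
u_2 = a_2 − 0.8000·e_1 = (4.4800, 0.0000, 3.3600).
‖u_2‖ = 5.6000, so e_2 = (0.8000, 0.0000, 0.6000).
Qᵀb = (3.0000, 1.0000).
Back-substitute: x_2 = 1.0000/5.6000 = 0.1786.
x_1 = (3.0000 − 0.8000·0.1786)/5.0000 = 0.5714.

x = (0.5714, 0.1786)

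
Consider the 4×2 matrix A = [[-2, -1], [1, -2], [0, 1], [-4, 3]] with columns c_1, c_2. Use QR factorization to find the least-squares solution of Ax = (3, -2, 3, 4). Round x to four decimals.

x = (-0.9825, 0.2807)

e_1 = c_1/‖c_1‖ = (-2, 1, 0, -4)/4.5826 = (-0.4364, 0.2182, 0.0000, -0.8729).
r_{12} = e_1·c_2 = -2.6186.
u_2 = c_2 + 2.6186·e_1 = (-2.1429, -1.4286, 1.0000, 0.7143).
‖u_2‖ = 2.8536, so e_2 = (-0.7509, -0.5006, 0.3504, 0.2503).
Qᵀb = (-5.2372, 0.8010).
Back-substitute: x_2 = 0.8010/2.8536 = 0.2807.
x_1 = (-5.2372 + 2.6186·0.2807)/4.5826 = -0.9825.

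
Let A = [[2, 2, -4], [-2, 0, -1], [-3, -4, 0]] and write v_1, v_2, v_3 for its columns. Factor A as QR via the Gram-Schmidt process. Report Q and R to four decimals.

v_1 = (2, -2, -3); ‖v_1‖ = 4.1231, so e_1 = (0.4851, -0.4851, -0.7276).
e_1·v_2 = 0.4851·2 + (-0.4851)·0 + (-0.7276)·(-4) = 3.8806.
u_2 = v_2 − 3.8806·e_1 = (0.1176, 1.8824, -1.1765).
‖u_2‖ = 2.2229, so e_2 = (0.0529, 0.8468, -0.5293).
e_1·v_3 = 0.4851·(-4) + (-0.4851)·(-1) + (-0.7276)·0 = -1.4552; e_2·v_3 = 0.0529·(-4) + 0.8468·(-1) + (-0.5293)·0 = -1.0585.
u_3 = v_3 + 1.4552·e_1 + 1.0585·e_2 = (-3.2381, -0.8095, -1.6190).
‖u_3‖ = 3.7097, so e_3 = (-0.8729, -0.2182, -0.4364).

Q = [[0.4851, 0.0529, -0.8729], [-0.4851, 0.8468, -0.2182], [-0.7276, -0.5293, -0.4364]], R = [[4.1231, 3.8806, -1.4552], [0.0000, 2.2229, -1.0585], [0.0000, 0.0000, 3.7097]]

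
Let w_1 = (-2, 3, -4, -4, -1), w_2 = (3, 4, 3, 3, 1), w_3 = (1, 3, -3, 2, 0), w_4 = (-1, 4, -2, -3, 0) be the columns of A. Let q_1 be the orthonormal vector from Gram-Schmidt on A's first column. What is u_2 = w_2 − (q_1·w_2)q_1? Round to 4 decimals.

u_2 = (2.1739, 5.2391, 1.3478, 1.3478, 0.5870)

q_1 = w_1/‖w_1‖ = (-2, 3, -4, -4, -1)/6.7823 = (-0.2949, 0.4423, -0.5898, -0.5898, -0.1474).
r_{12} = q_1·w_2 = -2.8014.
u_2 = w_2 + 2.8014·q_1 = (2.1739, 5.2391, 1.3478, 1.3478, 0.5870).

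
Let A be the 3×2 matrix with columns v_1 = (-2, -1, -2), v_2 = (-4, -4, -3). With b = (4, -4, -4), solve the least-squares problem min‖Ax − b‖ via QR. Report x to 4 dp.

v_1 = (-2, -1, -2); ‖v_1‖ = 3.0000, so q_1 = (-0.6667, -0.3333, -0.6667).
q_1·v_2 = (-0.6667)·(-4) + (-0.3333)·(-4) + (-0.6667)·(-3) = 6.0000.
u_2 = v_2 − 6.0000·q_1 = (0.0000, -2.0000, 1.0000).
‖u_2‖ = 2.2361, so q_2 = (0.0000, -0.8944, 0.4472).
Qᵀb = (1.3333, 1.7889).
Back-substitute: x_2 = 1.7889/2.2361 = 0.8000.
x_1 = (1.3333 − 6.0000·0.8000)/3.0000 = -1.1556.

x = (-1.1556, 0.8000)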